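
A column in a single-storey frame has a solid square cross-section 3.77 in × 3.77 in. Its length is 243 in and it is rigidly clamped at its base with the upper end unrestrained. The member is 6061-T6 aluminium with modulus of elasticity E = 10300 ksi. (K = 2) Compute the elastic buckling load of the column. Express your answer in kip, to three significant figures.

I = a⁴/12 = 3.77⁴/12 = 16.83 in⁴
Effective length L_e = K·L = 2 × 243 = 486.0 in
P_cr = π²EI / L_e² = π² × 10300×10³ × 16.83 / 486.0² = 7.245×10^3 lb

P_cr ≈ 7.25 kip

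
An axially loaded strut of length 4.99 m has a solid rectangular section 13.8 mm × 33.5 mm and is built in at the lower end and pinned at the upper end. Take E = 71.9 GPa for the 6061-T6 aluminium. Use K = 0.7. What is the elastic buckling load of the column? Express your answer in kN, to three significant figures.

P_cr ≈ 0.427 kN

Buckling occurs about the weak axis: I_min = h·b³/12 with b = 13.8 mm (the shorter side).
I_min = 33.5×13.8³/12 = 7.337×10^3 mm⁴
I = 7.337×10^3 mm⁴ = 7.337×10^-9 m⁴
Effective length L_e = K·L = 0.7 × 4.99 = 3.493 m
P_cr = π²EI / L_e² = π² × 71.9×10⁹ × 7.337×10^-9 / 3.493² = 426.7 N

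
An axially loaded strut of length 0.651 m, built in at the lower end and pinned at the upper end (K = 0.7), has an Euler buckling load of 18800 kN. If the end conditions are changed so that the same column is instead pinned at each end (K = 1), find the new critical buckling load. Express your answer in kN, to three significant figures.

P_cr ∝ 1/K², so P_cr,new = P_cr,old × (K_old/K_new)² = 18800 × (0.7/1)²
= 18800 × 0.4900 = 9210 kN

P_cr ≈ 9210 kN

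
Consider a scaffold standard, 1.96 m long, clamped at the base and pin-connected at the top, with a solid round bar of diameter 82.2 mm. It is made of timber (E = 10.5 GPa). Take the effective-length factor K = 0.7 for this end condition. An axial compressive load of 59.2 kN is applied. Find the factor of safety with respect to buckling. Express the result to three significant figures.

I = πd⁴/64 = π×82.2⁴/64 = 2.241×10^6 mm⁴
I = 2.241×10^6 mm⁴ = 2.241×10^-6 m⁴
Effective length L_e = K·L = 0.7 × 1.96 = 1.372 m
P_cr = π²EI / L_e² = π² × 10.5×10⁹ × 2.241×10^-6 / 1.372² = 1.234×10^5 N
Factor of safety n = P_cr / P = 123.38 / 59.2 = 2.08

n ≈ 2.08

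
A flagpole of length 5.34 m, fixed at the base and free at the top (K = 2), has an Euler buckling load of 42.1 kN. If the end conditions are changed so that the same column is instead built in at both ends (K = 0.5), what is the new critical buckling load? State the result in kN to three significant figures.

P_cr ∝ 1/K², so P_cr,new = P_cr,old × (K_old/K_new)² = 42.1 × (2/0.5)²
= 42.1 × 16.00 = 674 kN

P_cr ≈ 674 kN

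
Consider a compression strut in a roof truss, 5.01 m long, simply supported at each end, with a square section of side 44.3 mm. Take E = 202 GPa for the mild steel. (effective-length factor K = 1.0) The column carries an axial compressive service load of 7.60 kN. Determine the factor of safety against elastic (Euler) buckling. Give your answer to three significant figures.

n ≈ 3.35

I = a⁴/12 = 44.3⁴/12 = 3.209×10^5 mm⁴
I = 3.209×10^5 mm⁴ = 3.209×10^-7 m⁴
Effective length L_e = K·L = 1 × 5.01 = 5.010 m
P_cr = π²EI / L_e² = π² × 202×10⁹ × 3.209×10^-7 / 5.010² = 2.549×10^4 N
Factor of safety n = P_cr / P = 25.492 / 7.60 = 3.35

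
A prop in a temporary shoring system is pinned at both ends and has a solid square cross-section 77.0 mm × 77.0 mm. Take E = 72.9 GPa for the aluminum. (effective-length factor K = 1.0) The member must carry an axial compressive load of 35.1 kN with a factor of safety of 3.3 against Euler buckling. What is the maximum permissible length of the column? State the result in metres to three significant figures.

L_max ≈ 4.27 m

I = a⁴/12 = 77.0⁴/12 = 2.929×10^6 mm⁴
I = 2.929×10^-6 m⁴
Required critical load P_cr = n·P = 3.3 × 35.1 = 115.8 kN = 1.158×10^5 N
From P_cr = π²EI/(K·L)²:  L = (1/K)·√(π²EI/P_cr) = (1/1)·√(π²×7.29×10^10×2.929×10^-6/1.158×10^5)
L = 4.27 m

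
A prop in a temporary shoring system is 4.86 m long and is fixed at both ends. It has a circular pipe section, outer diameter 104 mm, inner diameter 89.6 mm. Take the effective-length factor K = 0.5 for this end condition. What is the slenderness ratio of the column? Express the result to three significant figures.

d_o = 104 mm, d_i = 89.6 mm
I = π(d_o⁴ − d_i⁴)/64 = π(104⁴ − 89.60⁴)/64 = 2.579×10^6 mm⁴
A = 2.190×10^3 mm²;  r_min = √(I/A) = √(2.579×10^6/2.190×10^3) = 34.32 mm
L_e = K·L = 0.5 × 4.86 m = 2.430 m = 2430.0 mm
λ = L_e / r_min = 2430.0 / 34.32 = 70.8

λ ≈ 70.8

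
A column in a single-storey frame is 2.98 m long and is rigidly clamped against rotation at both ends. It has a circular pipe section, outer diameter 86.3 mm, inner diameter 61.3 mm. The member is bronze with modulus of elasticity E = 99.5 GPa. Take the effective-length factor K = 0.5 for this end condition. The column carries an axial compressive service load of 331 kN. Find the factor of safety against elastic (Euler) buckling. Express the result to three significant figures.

d_o = 86.3 mm, d_i = 61.3 mm
I = π(d_o⁴ − d_i⁴)/64 = π(86.3⁴ − 61.30⁴)/64 = 2.030×10^6 mm⁴
I = 2.030×10^6 mm⁴ = 2.030×10^-6 m⁴
Effective length L_e = K·L = 0.5 × 2.98 = 1.490 m
P_cr = π²EI / L_e² = π² × 99.5×10⁹ × 2.030×10^-6 / 1.490² = 8.978×10^5 N
Factor of safety n = P_cr / P = 897.79 / 331 = 2.71

n ≈ 2.71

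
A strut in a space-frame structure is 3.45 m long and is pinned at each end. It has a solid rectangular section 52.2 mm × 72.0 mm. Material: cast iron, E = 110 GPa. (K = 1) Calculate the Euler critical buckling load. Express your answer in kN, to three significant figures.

P_cr ≈ 77.8 kN

Buckling occurs about the weak axis: I_min = h·b³/12 with b = 52.2 mm (the shorter side).
I_min = 72.0×52.2³/12 = 8.534×10^5 mm⁴
I = 8.534×10^5 mm⁴ = 8.534×10^-7 m⁴
Effective length L_e = K·L = 1 × 3.45 = 3.450 m
P_cr = π²EI / L_e² = π² × 110×10⁹ × 8.534×10^-7 / 3.450² = 7.784×10^4 N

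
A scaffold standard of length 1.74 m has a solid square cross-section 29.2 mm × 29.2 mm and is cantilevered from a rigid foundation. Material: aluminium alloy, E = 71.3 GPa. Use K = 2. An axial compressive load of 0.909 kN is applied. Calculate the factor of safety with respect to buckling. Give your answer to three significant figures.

I = a⁴/12 = 29.2⁴/12 = 6.058×10^4 mm⁴
I = 6.058×10^4 mm⁴ = 6.058×10^-8 m⁴
Effective length L_e = K·L = 2 × 1.74 = 3.480 m
P_cr = π²EI / L_e² = π² × 71.3×10⁹ × 6.058×10^-8 / 3.480² = 3.520×10^3 N
Factor of safety n = P_cr / P = 3.5203 / 0.909 = 3.87

n ≈ 3.87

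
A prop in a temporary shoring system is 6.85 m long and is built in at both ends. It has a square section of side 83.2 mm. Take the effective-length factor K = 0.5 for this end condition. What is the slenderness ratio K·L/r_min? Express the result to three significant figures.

For a square r = a/√12 = 83.2/√12 = 24.02 mm
L_e = K·L = 0.5 × 6.85 m = 3.425 m = 3425.0 mm
λ = L_e / r_min = 3425.0 / 24.02 = 143

λ ≈ 143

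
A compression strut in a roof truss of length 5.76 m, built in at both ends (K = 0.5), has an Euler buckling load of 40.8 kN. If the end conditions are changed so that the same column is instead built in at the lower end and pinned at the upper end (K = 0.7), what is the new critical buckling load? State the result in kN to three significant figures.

P_cr ∝ 1/K², so P_cr,new = P_cr,old × (K_old/K_new)² = 40.8 × (0.5/0.7)²
= 40.8 × 0.5102 = 20.8 kN

P_cr ≈ 20.8 kN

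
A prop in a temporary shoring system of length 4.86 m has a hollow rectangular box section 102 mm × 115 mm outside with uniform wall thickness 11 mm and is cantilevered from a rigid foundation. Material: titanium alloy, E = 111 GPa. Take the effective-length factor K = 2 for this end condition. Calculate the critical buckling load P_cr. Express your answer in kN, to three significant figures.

P_cr ≈ 71.9 kN

Inner dimensions: h_i = 115 − 2×11 = 93.00 mm, b_i = 102 − 2×11 = 80.00 mm
Weak-axis I_min = (h_o·b_o³ − h_i·b_i³)/12 with b_o = 102, b_i = 80.00 mm (shorter outer/inner sides).
I_min = (115×102³ − 93.00×80.00³)/12 = 6.202×10^6 mm⁴
I = 6.202×10^6 mm⁴ = 6.202×10^-6 m⁴
Effective length L_e = K·L = 2 × 4.86 = 9.720 m
P_cr = π²EI / L_e² = π² × 111×10⁹ × 6.202×10^-6 / 9.720² = 7.191×10^4 N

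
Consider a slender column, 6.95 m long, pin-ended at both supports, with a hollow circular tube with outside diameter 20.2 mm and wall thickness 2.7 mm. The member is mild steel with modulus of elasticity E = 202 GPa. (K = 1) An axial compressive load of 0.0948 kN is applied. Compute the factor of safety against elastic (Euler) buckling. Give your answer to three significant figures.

n ≈ 2.53

Inner diameter d_i = 20.2 − 2×2.7 = 14.80 mm
I = π(d_o⁴ − d_i⁴)/64 = π(20.2⁴ − 14.80⁴)/64 = 5.818×10^3 mm⁴
I = 5.818×10^3 mm⁴ = 5.818×10^-9 m⁴
Effective length L_e = K·L = 1 × 6.95 = 6.950 m
P_cr = π²EI / L_e² = π² × 202×10⁹ × 5.818×10^-9 / 6.950² = 240.1 N
Factor of safety n = P_cr / P = 0.24012 / 0.0948 = 2.53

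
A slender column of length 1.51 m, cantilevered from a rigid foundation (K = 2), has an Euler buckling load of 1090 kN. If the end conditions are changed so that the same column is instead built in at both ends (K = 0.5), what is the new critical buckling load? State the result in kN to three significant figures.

P_cr ∝ 1/K², so P_cr,new = P_cr,old × (K_old/K_new)² = 1090 × (2/0.5)²
= 1090 × 16.00 = 17400 kN

P_cr ≈ 17400 kN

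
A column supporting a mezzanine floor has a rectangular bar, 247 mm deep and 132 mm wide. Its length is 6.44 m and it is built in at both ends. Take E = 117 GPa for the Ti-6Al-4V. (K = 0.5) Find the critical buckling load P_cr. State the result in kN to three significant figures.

Buckling occurs about the weak axis: I_min = h·b³/12 with b = 132 mm (the shorter side).
I_min = 247×132³/12 = 4.734×10^7 mm⁴
I = 4.734×10^7 mm⁴ = 4.734×10^-5 m⁴
Effective length L_e = K·L = 0.5 × 6.44 = 3.220 m
P_cr = π²EI / L_e² = π² × 117×10⁹ × 4.734×10^-5 / 3.220² = 5.272×10^6 N

P_cr ≈ 5270 kN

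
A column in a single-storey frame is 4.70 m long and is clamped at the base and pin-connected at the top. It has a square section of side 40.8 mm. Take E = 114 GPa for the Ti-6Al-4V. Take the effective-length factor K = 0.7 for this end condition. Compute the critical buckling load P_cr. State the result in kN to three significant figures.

P_cr ≈ 24.0 kN

I = a⁴/12 = 40.8⁴/12 = 2.309×10^5 mm⁴
I = 2.309×10^5 mm⁴ = 2.309×10^-7 m⁴
Effective length L_e = K·L = 0.7 × 4.70 = 3.290 m
P_cr = π²EI / L_e² = π² × 114×10⁹ × 2.309×10^-7 / 3.290² = 2.400×10^4 N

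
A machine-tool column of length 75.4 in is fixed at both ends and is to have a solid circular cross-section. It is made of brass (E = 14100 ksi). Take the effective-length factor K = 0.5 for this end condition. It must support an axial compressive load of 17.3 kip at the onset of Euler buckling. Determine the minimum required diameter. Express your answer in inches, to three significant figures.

L_e = K·L = 0.5 × 75.4 = 37.70 in
Required I = P_cr·L_e²/(π²E) = 1.730×10^4 × 37.70² / (π² × 1.41×10^7) = 0.1767 in⁴
Solid circle: I = πd⁴/64  ⇒  d = (64I/π)^(1/4) = (64×0.1767/π)^(1/4) = 1.38 in

d ≈ 1.38 in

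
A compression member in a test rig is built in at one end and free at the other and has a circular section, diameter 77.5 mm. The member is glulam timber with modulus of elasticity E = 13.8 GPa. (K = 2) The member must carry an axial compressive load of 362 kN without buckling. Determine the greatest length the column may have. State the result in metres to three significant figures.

I = πd⁴/64 = π×77.5⁴/64 = 1.771×10^6 mm⁴
I = 1.771×10^-6 m⁴
At the buckling limit P_cr = P = 3.620×10^5 N
From P_cr = π²EI/(K·L)²:  L = (1/K)·√(π²EI/P_cr) = (1/2)·√(π²×1.38×10^10×1.771×10^-6/3.620×10^5)
L = 0.408 m

L_max ≈ 0.408 m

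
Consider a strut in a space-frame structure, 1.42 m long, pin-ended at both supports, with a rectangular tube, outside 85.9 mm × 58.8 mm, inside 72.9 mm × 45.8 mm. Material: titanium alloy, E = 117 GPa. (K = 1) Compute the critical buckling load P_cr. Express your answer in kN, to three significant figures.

Weak-axis I_min = (h_o·b_o³ − h_i·b_i³)/12 with b_o = 58.8, b_i = 45.80 mm (shorter outer/inner sides).
I_min = (85.9×58.8³ − 72.90×45.80³)/12 = 8.716×10^5 mm⁴
I = 8.716×10^5 mm⁴ = 8.716×10^-7 m⁴
Effective length L_e = K·L = 1 × 1.42 = 1.420 m
P_cr = π²EI / L_e² = π² × 117×10⁹ × 8.716×10^-7 / 1.420² = 4.992×10^5 N

P_cr ≈ 499 kN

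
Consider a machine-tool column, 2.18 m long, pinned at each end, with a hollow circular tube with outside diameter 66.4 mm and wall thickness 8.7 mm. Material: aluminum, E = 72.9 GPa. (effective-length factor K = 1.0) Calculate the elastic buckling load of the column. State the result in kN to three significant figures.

P_cr ≈ 102 kN

Inner diameter d_i = 66.4 − 2×8.7 = 49.00 mm
I = π(d_o⁴ − d_i⁴)/64 = π(66.4⁴ − 49.00⁴)/64 = 6.712×10^5 mm⁴
I = 6.712×10^5 mm⁴ = 6.712×10^-7 m⁴
Effective length L_e = K·L = 1 × 2.18 = 2.180 m
P_cr = π²EI / L_e² = π² × 72.9×10⁹ × 6.712×10^-7 / 2.180² = 1.016×10^5 N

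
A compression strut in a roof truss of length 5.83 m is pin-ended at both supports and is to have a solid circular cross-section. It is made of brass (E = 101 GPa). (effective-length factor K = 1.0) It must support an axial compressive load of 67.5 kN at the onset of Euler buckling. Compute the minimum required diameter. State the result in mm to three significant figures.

d ≈ 82.7 mm

L_e = K·L = 1 × 5.83 = 5.830 m
Required I = P_cr·L_e²/(π²E) = 6.750×10^4 × 5.830² / (π² × 1.01×10^11) = 2.302×10^-6 m⁴
I_req = 2.302×10^6 mm⁴
Solid circle: I = πd⁴/64  ⇒  d = (64I/π)^(1/4) = (64×2.302×10^6/π)^(1/4) = 82.7 mm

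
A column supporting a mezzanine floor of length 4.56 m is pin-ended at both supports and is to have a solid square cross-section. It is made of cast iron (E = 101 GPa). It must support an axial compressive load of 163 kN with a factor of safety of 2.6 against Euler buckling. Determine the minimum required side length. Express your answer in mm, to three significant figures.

Required P_cr = n·P = 2.6 × 163 = 423.8 kN
L_e = K·L = 1 × 4.56 = 4.560 m
Required I = P_cr·L_e²/(π²E) = 4.238×10^5 × 4.560² / (π² × 1.01×10^11) = 8.840×10^-6 m⁴
I_req = 8.840×10^6 mm⁴
Solid square: I = a⁴/12  ⇒  a = (12I)^(1/4) = (12×8.840×10^6)^(1/4) = 101 mm

a ≈ 101 mm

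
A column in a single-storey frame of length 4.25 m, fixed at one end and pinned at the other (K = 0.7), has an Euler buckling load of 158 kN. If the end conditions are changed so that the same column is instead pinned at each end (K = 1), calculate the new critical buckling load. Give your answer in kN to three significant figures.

P_cr ∝ 1/K², so P_cr,new = P_cr,old × (K_old/K_new)² = 158 × (0.7/1)²
= 158 × 0.4900 = 77.4 kN

P_cr ≈ 77.4 kN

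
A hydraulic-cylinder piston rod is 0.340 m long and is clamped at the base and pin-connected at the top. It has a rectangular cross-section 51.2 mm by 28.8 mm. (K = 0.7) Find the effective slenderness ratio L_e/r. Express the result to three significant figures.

For a rectangle r_min = b/√12 = 28.8/√12 = 8.314 mm
L_e = K·L = 0.7 × 0.340 m = 0.2380 m = 238.00 mm
λ = L_e / r_min = 238.00 / 8.314 = 28.6

λ ≈ 28.6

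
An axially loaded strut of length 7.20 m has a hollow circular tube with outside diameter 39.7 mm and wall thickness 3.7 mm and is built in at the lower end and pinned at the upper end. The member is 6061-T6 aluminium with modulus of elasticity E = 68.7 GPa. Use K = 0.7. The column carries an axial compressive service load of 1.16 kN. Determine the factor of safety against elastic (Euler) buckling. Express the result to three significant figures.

n ≈ 1.58

Inner diameter d_i = 39.7 − 2×3.7 = 32.30 mm
I = π(d_o⁴ − d_i⁴)/64 = π(39.7⁴ − 32.30⁴)/64 = 6.851×10^4 mm⁴
I = 6.851×10^4 mm⁴ = 6.851×10^-8 m⁴
Effective length L_e = K·L = 0.7 × 7.20 = 5.040 m
P_cr = π²EI / L_e² = π² × 68.7×10⁹ × 6.851×10^-8 / 5.040² = 1.829×10^3 N
Factor of safety n = P_cr / P = 1.8286 / 1.16 = 1.58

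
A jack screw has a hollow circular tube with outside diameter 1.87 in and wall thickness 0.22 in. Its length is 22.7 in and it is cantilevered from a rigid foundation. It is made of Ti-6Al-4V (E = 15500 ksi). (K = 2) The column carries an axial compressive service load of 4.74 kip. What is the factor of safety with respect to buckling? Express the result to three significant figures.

n ≈ 6.18

Inner diameter d_i = 1.87 − 2×0.22 = 1.430 in
I = π(d_o⁴ − d_i⁴)/64 = π(1.87⁴ − 1.430⁴)/64 = 0.3950 in⁴
Effective length L_e = K·L = 2 × 22.7 = 45.40 in
P_cr = π²EI / L_e² = π² × 15500×10³ × 0.3950 / 45.40² = 2.932×10^4 lb
Factor of safety n = P_cr / P = 29.316 / 4.74 = 6.18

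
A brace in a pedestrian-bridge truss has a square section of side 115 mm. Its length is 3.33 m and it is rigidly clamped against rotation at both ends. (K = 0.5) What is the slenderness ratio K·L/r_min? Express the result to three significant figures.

For a square r = a/√12 = 115/√12 = 33.20 mm
L_e = K·L = 0.5 × 3.33 m = 1.665 m = 1665.0 mm
λ = L_e / r_min = 1665.0 / 33.20 = 50.2

λ ≈ 50.2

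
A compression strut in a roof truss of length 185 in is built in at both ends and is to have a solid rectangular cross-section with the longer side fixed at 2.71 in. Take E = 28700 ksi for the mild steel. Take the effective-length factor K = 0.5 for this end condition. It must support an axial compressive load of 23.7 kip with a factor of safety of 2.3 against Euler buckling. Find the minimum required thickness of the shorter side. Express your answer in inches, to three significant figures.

Required P_cr = n·P = 2.3 × 23.7 = 54.51 kip
L_e = K·L = 0.5 × 185 = 92.50 in
Required I = P_cr·L_e²/(π²E) = 5.451×10^4 × 92.50² / (π² × 2.87×10^7) = 1.647 in⁴
Rectangle, weak axis: I_min = h·b³/12 with h = 2.71 in fixed  ⇒  b = (12I/h)^(1/3) = 1.94 in

b ≈ 1.94 in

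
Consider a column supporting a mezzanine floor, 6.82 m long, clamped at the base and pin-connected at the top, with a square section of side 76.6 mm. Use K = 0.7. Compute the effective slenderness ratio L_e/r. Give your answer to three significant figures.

λ ≈ 216

I = a⁴/12 = 76.6⁴/12 = 2.869×10^6 mm⁴
A = 5.868×10^3 mm²;  r_min = √(I/A) = √(2.869×10^6/5.868×10^3) = 22.11 mm
L_e = K·L = 0.7 × 6.82 m = 4.774 m = 4774.0 mm
λ = L_e / r_min = 4774.0 / 22.11 = 216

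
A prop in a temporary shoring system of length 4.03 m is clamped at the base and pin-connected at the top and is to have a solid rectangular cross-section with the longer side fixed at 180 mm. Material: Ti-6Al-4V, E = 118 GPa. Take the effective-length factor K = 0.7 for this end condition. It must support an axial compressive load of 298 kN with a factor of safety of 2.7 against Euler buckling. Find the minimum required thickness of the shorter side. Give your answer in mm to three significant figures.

b ≈ 71.6 mm

Required P_cr = n·P = 2.7 × 298 = 804.6 kN
L_e = K·L = 0.7 × 4.03 = 2.821 m
Required I = P_cr·L_e²/(π²E) = 8.046×10^5 × 2.821² / (π² × 1.18×10^11) = 5.498×10^-6 m⁴
I_req = 5.498×10^6 mm⁴
Rectangle, weak axis: I_min = h·b³/12 with h = 180 mm fixed  ⇒  b = (12I/h)^(1/3) = 71.6 mm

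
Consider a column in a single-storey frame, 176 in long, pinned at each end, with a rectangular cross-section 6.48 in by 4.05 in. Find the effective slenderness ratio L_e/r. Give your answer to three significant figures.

λ ≈ 151

For a rectangle r_min = b/√12 = 4.05/√12 = 1.169 in
L_e = K·L = 1 × 176 = 176.0 in
λ = L_e / r_min = 176.00 / 1.169 = 151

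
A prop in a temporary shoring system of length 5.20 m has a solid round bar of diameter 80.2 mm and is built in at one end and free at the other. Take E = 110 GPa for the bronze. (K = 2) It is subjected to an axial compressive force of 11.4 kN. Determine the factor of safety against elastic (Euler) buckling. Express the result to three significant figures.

I = πd⁴/64 = π×80.2⁴/64 = 2.031×10^6 mm⁴
I = 2.031×10^6 mm⁴ = 2.031×10^-6 m⁴
Effective length L_e = K·L = 2 × 5.20 = 10.40 m
P_cr = π²EI / L_e² = π² × 110×10⁹ × 2.031×10^-6 / 10.40² = 2.038×10^4 N
Factor of safety n = P_cr / P = 20.384 / 11.4 = 1.79

n ≈ 1.79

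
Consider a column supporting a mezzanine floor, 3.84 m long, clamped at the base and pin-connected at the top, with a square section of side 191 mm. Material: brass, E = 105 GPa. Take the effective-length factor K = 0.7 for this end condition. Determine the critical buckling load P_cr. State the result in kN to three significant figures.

I = a⁴/12 = 191⁴/12 = 1.109×10^8 mm⁴
I = 1.109×10^8 mm⁴ = 1.109×10^-4 m⁴
Effective length L_e = K·L = 0.7 × 3.84 = 2.688 m
P_cr = π²EI / L_e² = π² × 105×10⁹ × 1.109×10^-4 / 2.688² = 1.591×10^7 N

P_cr ≈ 15900 kN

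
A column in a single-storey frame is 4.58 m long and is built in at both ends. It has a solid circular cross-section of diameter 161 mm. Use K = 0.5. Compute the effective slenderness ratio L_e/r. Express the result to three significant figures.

For a solid circle r = d/4 = 161/4 = 40.25 mm
L_e = K·L = 0.5 × 4.58 m = 2.290 m = 2290.0 mm
λ = L_e / r_min = 2290.0 / 40.25 = 56.9

λ ≈ 56.9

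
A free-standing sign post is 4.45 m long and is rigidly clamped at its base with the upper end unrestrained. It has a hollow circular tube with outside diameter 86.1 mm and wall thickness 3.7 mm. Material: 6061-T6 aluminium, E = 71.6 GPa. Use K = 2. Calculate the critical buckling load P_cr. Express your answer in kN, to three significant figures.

P_cr ≈ 7.27 kN

Inner diameter d_i = 86.1 − 2×3.7 = 78.70 mm
I = π(d_o⁴ − d_i⁴)/64 = π(86.1⁴ − 78.70⁴)/64 = 8.146×10^5 mm⁴
I = 8.146×10^5 mm⁴ = 8.146×10^-7 m⁴
Effective length L_e = K·L = 2 × 4.45 = 8.900 m
P_cr = π²EI / L_e² = π² × 71.6×10⁹ × 8.146×10^-7 / 8.900² = 7.267×10^3 N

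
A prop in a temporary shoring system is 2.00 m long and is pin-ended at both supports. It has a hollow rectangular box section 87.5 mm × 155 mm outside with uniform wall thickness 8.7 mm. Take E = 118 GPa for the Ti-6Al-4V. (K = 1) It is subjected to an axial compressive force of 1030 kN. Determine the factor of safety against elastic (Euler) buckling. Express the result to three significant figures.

n ≈ 1.33

Inner dimensions: h_i = 155 − 2×8.7 = 137.6 mm, b_i = 87.5 − 2×8.7 = 70.10 mm
Weak-axis I_min = (h_o·b_o³ − h_i·b_i³)/12 with b_o = 87.5, b_i = 70.10 mm (shorter outer/inner sides).
I_min = (155×87.5³ − 137.6×70.10³)/12 = 4.703×10^6 mm⁴
I = 4.703×10^6 mm⁴ = 4.703×10^-6 m⁴
Effective length L_e = K·L = 1 × 2.00 = 2.000 m
P_cr = π²EI / L_e² = π² × 118×10⁹ × 4.703×10^-6 / 2.000² = 1.369×10^6 N
Factor of safety n = P_cr / P = 1369.4 / 1030 = 1.33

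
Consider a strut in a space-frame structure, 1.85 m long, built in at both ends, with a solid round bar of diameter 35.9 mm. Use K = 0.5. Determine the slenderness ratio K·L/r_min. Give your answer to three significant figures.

λ ≈ 103

I = πd⁴/64 = π×35.9⁴/64 = 8.154×10^4 mm⁴
A = 1.012×10^3 mm²;  r_min = √(I/A) = √(8.154×10^4/1.012×10^3) = 8.975 mm
L_e = K·L = 0.5 × 1.85 m = 0.9250 m = 925.00 mm
λ = L_e / r_min = 925.00 / 8.975 = 103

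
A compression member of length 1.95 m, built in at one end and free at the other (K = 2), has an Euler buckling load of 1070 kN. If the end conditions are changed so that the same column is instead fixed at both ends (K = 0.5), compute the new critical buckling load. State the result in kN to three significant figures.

P_cr ∝ 1/K², so P_cr,new = P_cr,old × (K_old/K_new)² = 1070 × (2/0.5)²
= 1070 × 16.00 = 17100 kN

P_cr ≈ 17100 kN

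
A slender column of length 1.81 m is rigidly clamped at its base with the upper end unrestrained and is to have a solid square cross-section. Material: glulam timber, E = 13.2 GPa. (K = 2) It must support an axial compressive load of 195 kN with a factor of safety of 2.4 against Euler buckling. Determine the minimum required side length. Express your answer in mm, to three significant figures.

a ≈ 154 mm

Required P_cr = n·P = 2.4 × 195 = 468.0 kN
L_e = K·L = 2 × 1.81 = 3.620 m
Required I = P_cr·L_e²/(π²E) = 4.680×10^5 × 3.620² / (π² × 1.32×10^10) = 4.707×10^-5 m⁴
I_req = 4.707×10^7 mm⁴
Solid square: I = a⁴/12  ⇒  a = (12I)^(1/4) = (12×4.707×10^7)^(1/4) = 154 mm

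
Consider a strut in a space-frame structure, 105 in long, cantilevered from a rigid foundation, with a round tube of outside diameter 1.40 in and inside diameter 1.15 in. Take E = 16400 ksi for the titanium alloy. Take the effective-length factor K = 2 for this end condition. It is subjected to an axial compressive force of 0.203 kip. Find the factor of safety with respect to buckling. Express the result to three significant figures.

n ≈ 1.86

d_o = 1.40 in, d_i = 1.15 in
I = π(d_o⁴ − d_i⁴)/64 = π(1.40⁴ − 1.150⁴)/64 = 0.1027 in⁴
Effective length L_e = K·L = 2 × 105 = 210.0 in
P_cr = π²EI / L_e² = π² × 16400×10³ × 0.1027 / 210.0² = 377.0 lb
Factor of safety n = P_cr / P = 0.37702 / 0.203 = 1.86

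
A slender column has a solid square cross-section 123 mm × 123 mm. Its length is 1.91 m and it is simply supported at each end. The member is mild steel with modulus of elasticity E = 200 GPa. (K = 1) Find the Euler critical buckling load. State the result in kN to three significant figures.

I = a⁴/12 = 123⁴/12 = 1.907×10^7 mm⁴
I = 1.907×10^7 mm⁴ = 1.907×10^-5 m⁴
Effective length L_e = K·L = 1 × 1.91 = 1.910 m
P_cr = π²EI / L_e² = π² × 200×10⁹ × 1.907×10^-5 / 1.910² = 1.032×10^7 N

P_cr ≈ 10300 kN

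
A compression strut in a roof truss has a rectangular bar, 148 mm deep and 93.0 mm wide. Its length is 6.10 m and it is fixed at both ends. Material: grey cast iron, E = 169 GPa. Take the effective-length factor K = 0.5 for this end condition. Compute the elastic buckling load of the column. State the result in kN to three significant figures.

Buckling occurs about the weak axis: I_min = h·b³/12 with b = 93.0 mm (the shorter side).
I_min = 148×93.0³/12 = 9.920×10^6 mm⁴
I = 9.920×10^6 mm⁴ = 9.920×10^-6 m⁴
Effective length L_e = K·L = 0.5 × 6.10 = 3.050 m
P_cr = π²EI / L_e² = π² × 169×10⁹ × 9.920×10^-6 / 3.050² = 1.779×10^6 N

P_cr ≈ 1780 kN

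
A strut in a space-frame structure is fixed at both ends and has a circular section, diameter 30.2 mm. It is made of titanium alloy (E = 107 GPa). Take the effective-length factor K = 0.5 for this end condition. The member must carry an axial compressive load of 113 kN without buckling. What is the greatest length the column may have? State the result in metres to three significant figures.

I = πd⁴/64 = π×30.2⁴/64 = 4.083×10^4 mm⁴
I = 4.083×10^-8 m⁴
At the buckling limit P_cr = P = 1.130×10^5 N
From P_cr = π²EI/(K·L)²:  L = (1/K)·√(π²EI/P_cr) = (1/0.5)·√(π²×1.07×10^11×4.083×10^-8/1.130×10^5)
L = 1.24 m

L_max ≈ 1.24 m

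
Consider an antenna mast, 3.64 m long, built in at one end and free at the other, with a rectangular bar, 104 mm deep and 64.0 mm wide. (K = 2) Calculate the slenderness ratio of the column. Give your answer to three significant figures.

λ ≈ 394

For a rectangle r_min = b/√12 = 64.0/√12 = 18.48 mm
L_e = K·L = 2 × 3.64 m = 7.280 m = 7280.0 mm
λ = L_e / r_min = 7280.0 / 18.48 = 394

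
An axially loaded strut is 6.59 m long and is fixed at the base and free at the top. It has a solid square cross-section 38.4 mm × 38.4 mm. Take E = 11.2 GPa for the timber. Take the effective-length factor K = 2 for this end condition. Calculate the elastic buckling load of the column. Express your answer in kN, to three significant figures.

P_cr ≈ 0.115 kN

I = a⁴/12 = 38.4⁴/12 = 1.812×10^5 mm⁴
I = 1.812×10^5 mm⁴ = 1.812×10^-7 m⁴
Effective length L_e = K·L = 2 × 6.59 = 13.18 m
P_cr = π²EI / L_e² = π² × 11.2×10⁹ × 1.812×10^-7 / 13.18² = 115.3 N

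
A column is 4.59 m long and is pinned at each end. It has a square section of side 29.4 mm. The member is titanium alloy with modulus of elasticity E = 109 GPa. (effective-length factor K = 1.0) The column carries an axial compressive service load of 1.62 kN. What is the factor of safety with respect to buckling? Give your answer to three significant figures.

n ≈ 1.96

I = a⁴/12 = 29.4⁴/12 = 6.226×10^4 mm⁴
I = 6.226×10^4 mm⁴ = 6.226×10^-8 m⁴
Effective length L_e = K·L = 1 × 4.59 = 4.590 m
P_cr = π²EI / L_e² = π² × 109×10⁹ × 6.226×10^-8 / 4.590² = 3.179×10^3 N
Factor of safety n = P_cr / P = 3.1791 / 1.62 = 1.96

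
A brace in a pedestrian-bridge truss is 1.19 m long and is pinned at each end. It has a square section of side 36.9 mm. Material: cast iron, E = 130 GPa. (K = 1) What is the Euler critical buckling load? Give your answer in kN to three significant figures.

I = a⁴/12 = 36.9⁴/12 = 1.545×10^5 mm⁴
I = 1.545×10^5 mm⁴ = 1.545×10^-7 m⁴
Effective length L_e = K·L = 1 × 1.19 = 1.190 m
P_cr = π²EI / L_e² = π² × 130×10⁹ × 1.545×10^-7 / 1.190² = 1.400×10^5 N

P_cr ≈ 140 kN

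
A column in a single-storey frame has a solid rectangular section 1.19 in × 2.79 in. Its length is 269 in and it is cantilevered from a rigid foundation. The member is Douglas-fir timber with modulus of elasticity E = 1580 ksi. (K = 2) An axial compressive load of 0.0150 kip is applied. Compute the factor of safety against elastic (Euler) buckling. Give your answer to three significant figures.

n ≈ 1.41

Buckling occurs about the weak axis: I_min = h·b³/12 with b = 1.19 in (the shorter side).
I_min = 2.79×1.19³/12 = 0.3918 in⁴
Effective length L_e = K·L = 2 × 269 = 538.0 in
P_cr = π²EI / L_e² = π² × 1580×10³ × 0.3918 / 538.0² = 21.11 lb
Factor of safety n = P_cr / P = 0.021108 / 0.0150 = 1.41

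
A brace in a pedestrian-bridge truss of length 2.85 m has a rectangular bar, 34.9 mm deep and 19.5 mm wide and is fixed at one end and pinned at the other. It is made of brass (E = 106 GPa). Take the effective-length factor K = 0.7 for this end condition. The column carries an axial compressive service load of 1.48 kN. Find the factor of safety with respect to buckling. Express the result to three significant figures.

n ≈ 3.83

Buckling occurs about the weak axis: I_min = h·b³/12 with b = 19.5 mm (the shorter side).
I_min = 34.9×19.5³/12 = 2.156×10^4 mm⁴
I = 2.156×10^4 mm⁴ = 2.156×10^-8 m⁴
Effective length L_e = K·L = 0.7 × 2.85 = 1.995 m
P_cr = π²EI / L_e² = π² × 106×10⁹ × 2.156×10^-8 / 1.995² = 5.668×10^3 N
Factor of safety n = P_cr / P = 5.6685 / 1.48 = 3.83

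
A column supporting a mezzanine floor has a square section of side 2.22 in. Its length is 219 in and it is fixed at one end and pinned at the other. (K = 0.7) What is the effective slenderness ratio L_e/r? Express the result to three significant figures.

I = a⁴/12 = 2.22⁴/12 = 2.024 in⁴
A = 4.928 in²;  r_min = √(I/A) = √(2.024/4.928) = 0.6409 in
L_e = K·L = 0.7 × 219 = 153.3 in
λ = L_e / r_min = 153.30 / 0.6409 = 239

λ ≈ 239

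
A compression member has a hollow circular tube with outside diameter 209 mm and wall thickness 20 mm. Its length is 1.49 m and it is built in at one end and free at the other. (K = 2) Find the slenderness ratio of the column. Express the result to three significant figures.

Inner diameter d_i = 209 − 2×20 = 169.0 mm
I = π(d_o⁴ − d_i⁴)/64 = π(209⁴ − 169.0⁴)/64 = 5.362×10^7 mm⁴
A = 1.188×10^4 mm²;  r_min = √(I/A) = √(5.362×10^7/1.188×10^4) = 67.19 mm
L_e = K·L = 2 × 1.49 m = 2.980 m = 2980.0 mm
λ = L_e / r_min = 2980.0 / 67.19 = 44.3

λ ≈ 44.3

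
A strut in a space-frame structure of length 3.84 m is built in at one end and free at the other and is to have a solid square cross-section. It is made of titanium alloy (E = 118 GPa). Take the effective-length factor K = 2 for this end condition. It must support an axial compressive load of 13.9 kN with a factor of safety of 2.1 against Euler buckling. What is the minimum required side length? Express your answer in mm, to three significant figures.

a ≈ 64.9 mm

Required P_cr = n·P = 2.1 × 13.9 = 29.19 kN
L_e = K·L = 2 × 3.84 = 7.680 m
Required I = P_cr·L_e²/(π²E) = 2.919×10^4 × 7.680² / (π² × 1.18×10^11) = 1.478×10^-6 m⁴
I_req = 1.478×10^6 mm⁴
Solid square: I = a⁴/12  ⇒  a = (12I)^(1/4) = (12×1.478×10^6)^(1/4) = 64.9 mm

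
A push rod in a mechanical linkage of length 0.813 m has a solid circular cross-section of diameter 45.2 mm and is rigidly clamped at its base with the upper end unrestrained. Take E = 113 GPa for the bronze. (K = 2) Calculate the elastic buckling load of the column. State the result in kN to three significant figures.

P_cr ≈ 86.4 kN

I = πd⁴/64 = π×45.2⁴/64 = 2.049×10^5 mm⁴
I = 2.049×10^5 mm⁴ = 2.049×10^-7 m⁴
Effective length L_e = K·L = 2 × 0.813 = 1.626 m
P_cr = π²EI / L_e² = π² × 113×10⁹ × 2.049×10^-7 / 1.626² = 8.643×10^4 N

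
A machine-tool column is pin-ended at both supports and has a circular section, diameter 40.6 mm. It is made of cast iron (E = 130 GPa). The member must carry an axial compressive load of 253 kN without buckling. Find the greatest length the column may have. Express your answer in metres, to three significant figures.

I = πd⁴/64 = π×40.6⁴/64 = 1.334×10^5 mm⁴
I = 1.334×10^-7 m⁴
At the buckling limit P_cr = P = 2.530×10^5 N
From P_cr = π²EI/(K·L)²:  L = (1/K)·√(π²EI/P_cr) = (1/1)·√(π²×1.30×10^11×1.334×10^-7/2.530×10^5)
L = 0.822 m

L_max ≈ 0.822 m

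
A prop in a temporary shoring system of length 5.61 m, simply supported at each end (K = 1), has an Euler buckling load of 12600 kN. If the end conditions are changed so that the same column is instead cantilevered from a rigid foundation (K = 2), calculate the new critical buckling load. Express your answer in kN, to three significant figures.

P_cr ∝ 1/K², so P_cr,new = P_cr,old × (K_old/K_new)² = 12600 × (1/2)²
= 12600 × 0.2500 = 3150 kN

P_cr ≈ 3150 kN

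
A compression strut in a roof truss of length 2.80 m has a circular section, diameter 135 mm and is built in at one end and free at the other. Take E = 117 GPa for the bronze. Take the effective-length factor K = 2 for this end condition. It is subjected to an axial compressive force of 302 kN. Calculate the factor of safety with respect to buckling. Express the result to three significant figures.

n ≈ 1.99

I = πd⁴/64 = π×135⁴/64 = 1.630×10^7 mm⁴
I = 1.630×10^7 mm⁴ = 1.630×10^-5 m⁴
Effective length L_e = K·L = 2 × 2.80 = 5.600 m
P_cr = π²EI / L_e² = π² × 117×10⁹ × 1.630×10^-5 / 5.600² = 6.004×10^5 N
Factor of safety n = P_cr / P = 600.36 / 302 = 1.99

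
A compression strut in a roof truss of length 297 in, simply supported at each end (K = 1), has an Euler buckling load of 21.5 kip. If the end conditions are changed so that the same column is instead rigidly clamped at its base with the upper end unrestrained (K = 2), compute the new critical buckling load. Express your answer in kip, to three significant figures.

P_cr ∝ 1/K², so P_cr,new = P_cr,old × (K_old/K_new)² = 21.5 × (1/2)²
= 21.5 × 0.2500 = 5.38 kip

P_cr ≈ 5.38 kip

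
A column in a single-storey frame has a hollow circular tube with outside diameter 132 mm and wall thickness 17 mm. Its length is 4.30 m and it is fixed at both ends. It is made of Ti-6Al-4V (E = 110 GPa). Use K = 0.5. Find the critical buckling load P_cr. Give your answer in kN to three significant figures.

P_cr ≈ 2440 kN

Inner diameter d_i = 132 − 2×17 = 98.00 mm
I = π(d_o⁴ − d_i⁴)/64 = π(132⁴ − 98.00⁴)/64 = 1.038×10^7 mm⁴
I = 1.038×10^7 mm⁴ = 1.038×10^-5 m⁴
Effective length L_e = K·L = 0.5 × 4.30 = 2.150 m
P_cr = π²EI / L_e² = π² × 110×10⁹ × 1.038×10^-5 / 2.150² = 2.437×10^6 N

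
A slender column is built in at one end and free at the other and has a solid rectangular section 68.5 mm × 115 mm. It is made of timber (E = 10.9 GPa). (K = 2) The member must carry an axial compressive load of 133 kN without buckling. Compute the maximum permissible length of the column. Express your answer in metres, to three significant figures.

Buckling occurs about the weak axis: I_min = h·b³/12 with b = 68.5 mm (the shorter side).
I_min = 115×68.5³/12 = 3.080×10^6 mm⁴
I = 3.080×10^-6 m⁴
At the buckling limit P_cr = P = 1.330×10^5 N
From P_cr = π²EI/(K·L)²:  L = (1/K)·√(π²EI/P_cr) = (1/2)·√(π²×1.09×10^10×3.080×10^-6/1.330×10^5)
L = 0.789 m

L_max ≈ 0.789 m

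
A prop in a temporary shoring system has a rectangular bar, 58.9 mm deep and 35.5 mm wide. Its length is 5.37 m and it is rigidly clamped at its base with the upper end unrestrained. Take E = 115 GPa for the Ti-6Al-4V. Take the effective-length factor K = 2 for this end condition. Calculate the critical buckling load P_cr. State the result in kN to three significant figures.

Buckling occurs about the weak axis: I_min = h·b³/12 with b = 35.5 mm (the shorter side).
I_min = 58.9×35.5³/12 = 2.196×10^5 mm⁴
I = 2.196×10^5 mm⁴ = 2.196×10^-7 m⁴
Effective length L_e = K·L = 2 × 5.37 = 10.74 m
P_cr = π²EI / L_e² = π² × 115×10⁹ × 2.196×10^-7 / 10.74² = 2.161×10^3 N

P_cr ≈ 2.16 kN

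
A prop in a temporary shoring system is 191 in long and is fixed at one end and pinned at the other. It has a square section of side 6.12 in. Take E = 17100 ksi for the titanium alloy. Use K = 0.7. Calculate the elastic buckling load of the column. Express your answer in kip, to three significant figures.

P_cr ≈ 1100 kip

I = a⁴/12 = 6.12⁴/12 = 116.9 in⁴
Effective length L_e = K·L = 0.7 × 191 = 133.7 in
P_cr = π²EI / L_e² = π² × 17100×10³ × 116.9 / 133.7² = 1.104×10^6 lb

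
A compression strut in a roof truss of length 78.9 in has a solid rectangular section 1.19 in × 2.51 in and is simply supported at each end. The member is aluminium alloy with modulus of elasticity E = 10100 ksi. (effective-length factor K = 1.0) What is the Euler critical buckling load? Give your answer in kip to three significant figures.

Buckling occurs about the weak axis: I_min = h·b³/12 with b = 1.19 in (the shorter side).
I_min = 2.51×1.19³/12 = 0.3525 in⁴
Effective length L_e = K·L = 1 × 78.9 = 78.90 in
P_cr = π²EI / L_e² = π² × 10100×10³ × 0.3525 / 78.90² = 5.644×10^3 lb

P_cr ≈ 5.64 kip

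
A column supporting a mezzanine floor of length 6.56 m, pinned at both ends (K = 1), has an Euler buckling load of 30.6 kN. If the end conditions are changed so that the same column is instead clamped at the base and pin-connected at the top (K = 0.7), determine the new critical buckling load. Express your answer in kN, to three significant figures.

P_cr ∝ 1/K², so P_cr,new = P_cr,old × (K_old/K_new)² = 30.6 × (1/0.7)²
= 30.6 × 2.041 = 62.4 kN

P_cr ≈ 62.4 kN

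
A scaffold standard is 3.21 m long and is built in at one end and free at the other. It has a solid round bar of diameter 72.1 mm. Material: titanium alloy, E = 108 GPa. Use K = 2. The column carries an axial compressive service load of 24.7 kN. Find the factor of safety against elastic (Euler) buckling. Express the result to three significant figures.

n ≈ 1.39

I = πd⁴/64 = π×72.1⁴/64 = 1.327×10^6 mm⁴
I = 1.327×10^6 mm⁴ = 1.327×10^-6 m⁴
Effective length L_e = K·L = 2 × 3.21 = 6.420 m
P_cr = π²EI / L_e² = π² × 108×10⁹ × 1.327×10^-6 / 6.420² = 3.431×10^4 N
Factor of safety n = P_cr / P = 34.306 / 24.7 = 1.39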